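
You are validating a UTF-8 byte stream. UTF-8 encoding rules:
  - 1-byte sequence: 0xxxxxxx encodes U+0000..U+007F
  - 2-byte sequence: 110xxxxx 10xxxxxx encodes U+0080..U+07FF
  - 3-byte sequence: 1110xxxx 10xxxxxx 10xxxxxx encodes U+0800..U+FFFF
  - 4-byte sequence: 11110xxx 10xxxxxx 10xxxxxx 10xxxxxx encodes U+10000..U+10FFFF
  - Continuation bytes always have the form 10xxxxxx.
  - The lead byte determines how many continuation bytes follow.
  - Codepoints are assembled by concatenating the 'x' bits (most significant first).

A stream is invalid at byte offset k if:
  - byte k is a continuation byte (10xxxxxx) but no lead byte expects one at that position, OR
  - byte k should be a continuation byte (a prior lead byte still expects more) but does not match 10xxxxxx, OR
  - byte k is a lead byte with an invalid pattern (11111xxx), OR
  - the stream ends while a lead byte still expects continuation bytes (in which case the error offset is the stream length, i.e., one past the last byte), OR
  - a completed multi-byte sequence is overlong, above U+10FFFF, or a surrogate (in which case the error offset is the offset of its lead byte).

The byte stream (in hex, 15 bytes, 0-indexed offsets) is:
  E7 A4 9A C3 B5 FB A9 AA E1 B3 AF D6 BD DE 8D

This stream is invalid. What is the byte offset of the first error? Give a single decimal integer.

Byte[0]=E7: 3-byte lead, need 2 cont bytes. acc=0x7
Byte[1]=A4: continuation. acc=(acc<<6)|0x24=0x1E4
Byte[2]=9A: continuation. acc=(acc<<6)|0x1A=0x791A
Completed: cp=U+791A (starts at byte 0)
Byte[3]=C3: 2-byte lead, need 1 cont bytes. acc=0x3
Byte[4]=B5: continuation. acc=(acc<<6)|0x35=0xF5
Completed: cp=U+00F5 (starts at byte 3)
Byte[5]=FB: INVALID lead byte (not 0xxx/110x/1110/11110)

Answer: 5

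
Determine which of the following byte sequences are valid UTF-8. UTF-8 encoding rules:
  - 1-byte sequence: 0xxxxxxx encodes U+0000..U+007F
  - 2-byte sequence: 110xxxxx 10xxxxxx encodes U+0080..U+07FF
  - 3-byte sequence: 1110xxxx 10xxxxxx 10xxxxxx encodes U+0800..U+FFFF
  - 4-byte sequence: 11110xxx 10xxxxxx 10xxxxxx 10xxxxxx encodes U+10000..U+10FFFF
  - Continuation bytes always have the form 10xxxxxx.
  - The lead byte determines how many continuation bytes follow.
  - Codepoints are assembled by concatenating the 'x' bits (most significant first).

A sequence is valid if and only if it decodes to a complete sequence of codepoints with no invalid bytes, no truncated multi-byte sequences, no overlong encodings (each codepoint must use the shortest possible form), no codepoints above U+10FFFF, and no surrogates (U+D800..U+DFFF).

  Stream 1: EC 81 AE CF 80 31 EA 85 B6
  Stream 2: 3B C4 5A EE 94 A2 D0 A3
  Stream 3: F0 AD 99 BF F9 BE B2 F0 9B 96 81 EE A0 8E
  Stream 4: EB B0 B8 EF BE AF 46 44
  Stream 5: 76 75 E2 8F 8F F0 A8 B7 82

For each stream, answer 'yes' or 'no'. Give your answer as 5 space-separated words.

Stream 1: decodes cleanly. VALID
Stream 2: error at byte offset 2. INVALID
Stream 3: error at byte offset 4. INVALID
Stream 4: decodes cleanly. VALID
Stream 5: decodes cleanly. VALID

Answer: yes no no yes yes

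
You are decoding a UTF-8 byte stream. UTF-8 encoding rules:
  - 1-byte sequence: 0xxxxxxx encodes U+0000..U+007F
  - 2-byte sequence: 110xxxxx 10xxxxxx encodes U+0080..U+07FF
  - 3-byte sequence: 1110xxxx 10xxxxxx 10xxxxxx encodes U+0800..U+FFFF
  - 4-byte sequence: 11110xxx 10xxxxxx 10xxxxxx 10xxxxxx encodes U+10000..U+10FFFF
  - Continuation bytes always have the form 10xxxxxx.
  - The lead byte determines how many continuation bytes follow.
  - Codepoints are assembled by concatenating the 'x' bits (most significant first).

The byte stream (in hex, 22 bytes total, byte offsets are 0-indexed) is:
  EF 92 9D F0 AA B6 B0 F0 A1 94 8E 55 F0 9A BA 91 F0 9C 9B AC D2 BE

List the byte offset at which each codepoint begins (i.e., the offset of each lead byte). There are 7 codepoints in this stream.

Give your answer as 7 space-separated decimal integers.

Answer: 0 3 7 11 12 16 20

Derivation:
Byte[0]=EF: 3-byte lead, need 2 cont bytes. acc=0xF
Byte[1]=92: continuation. acc=(acc<<6)|0x12=0x3D2
Byte[2]=9D: continuation. acc=(acc<<6)|0x1D=0xF49D
Completed: cp=U+F49D (starts at byte 0)
Byte[3]=F0: 4-byte lead, need 3 cont bytes. acc=0x0
Byte[4]=AA: continuation. acc=(acc<<6)|0x2A=0x2A
Byte[5]=B6: continuation. acc=(acc<<6)|0x36=0xAB6
Byte[6]=B0: continuation. acc=(acc<<6)|0x30=0x2ADB0
Completed: cp=U+2ADB0 (starts at byte 3)
Byte[7]=F0: 4-byte lead, need 3 cont bytes. acc=0x0
Byte[8]=A1: continuation. acc=(acc<<6)|0x21=0x21
Byte[9]=94: continuation. acc=(acc<<6)|0x14=0x854
Byte[10]=8E: continuation. acc=(acc<<6)|0x0E=0x2150E
Completed: cp=U+2150E (starts at byte 7)
Byte[11]=55: 1-byte ASCII. cp=U+0055
Byte[12]=F0: 4-byte lead, need 3 cont bytes. acc=0x0
Byte[13]=9A: continuation. acc=(acc<<6)|0x1A=0x1A
Byte[14]=BA: continuation. acc=(acc<<6)|0x3A=0x6BA
Byte[15]=91: continuation. acc=(acc<<6)|0x11=0x1AE91
Completed: cp=U+1AE91 (starts at byte 12)
Byte[16]=F0: 4-byte lead, need 3 cont bytes. acc=0x0
Byte[17]=9C: continuation. acc=(acc<<6)|0x1C=0x1C
Byte[18]=9B: continuation. acc=(acc<<6)|0x1B=0x71B
Byte[19]=AC: continuation. acc=(acc<<6)|0x2C=0x1C6EC
Completed: cp=U+1C6EC (starts at byte 16)
Byte[20]=D2: 2-byte lead, need 1 cont bytes. acc=0x12
Byte[21]=BE: continuation. acc=(acc<<6)|0x3E=0x4BE
Completed: cp=U+04BE (starts at byte 20)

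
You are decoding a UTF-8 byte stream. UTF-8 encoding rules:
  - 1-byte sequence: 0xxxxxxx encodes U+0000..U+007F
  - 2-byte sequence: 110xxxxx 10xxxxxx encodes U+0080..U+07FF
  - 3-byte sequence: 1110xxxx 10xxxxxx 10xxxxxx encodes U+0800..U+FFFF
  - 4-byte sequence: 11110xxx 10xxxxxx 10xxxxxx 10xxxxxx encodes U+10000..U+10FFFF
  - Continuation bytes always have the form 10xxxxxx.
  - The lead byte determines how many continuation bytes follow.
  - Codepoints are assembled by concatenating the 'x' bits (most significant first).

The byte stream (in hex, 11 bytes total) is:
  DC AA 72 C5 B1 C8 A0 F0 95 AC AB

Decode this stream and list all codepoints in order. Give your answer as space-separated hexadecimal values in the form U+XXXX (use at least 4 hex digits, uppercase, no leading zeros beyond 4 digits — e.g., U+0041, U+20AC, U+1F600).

Answer: U+072A U+0072 U+0171 U+0220 U+15B2B

Derivation:
Byte[0]=DC: 2-byte lead, need 1 cont bytes. acc=0x1C
Byte[1]=AA: continuation. acc=(acc<<6)|0x2A=0x72A
Completed: cp=U+072A (starts at byte 0)
Byte[2]=72: 1-byte ASCII. cp=U+0072
Byte[3]=C5: 2-byte lead, need 1 cont bytes. acc=0x5
Byte[4]=B1: continuation. acc=(acc<<6)|0x31=0x171
Completed: cp=U+0171 (starts at byte 3)
Byte[5]=C8: 2-byte lead, need 1 cont bytes. acc=0x8
Byte[6]=A0: continuation. acc=(acc<<6)|0x20=0x220
Completed: cp=U+0220 (starts at byte 5)
Byte[7]=F0: 4-byte lead, need 3 cont bytes. acc=0x0
Byte[8]=95: continuation. acc=(acc<<6)|0x15=0x15
Byte[9]=AC: continuation. acc=(acc<<6)|0x2C=0x56C
Byte[10]=AB: continuation. acc=(acc<<6)|0x2B=0x15B2B
Completed: cp=U+15B2B (starts at byte 7)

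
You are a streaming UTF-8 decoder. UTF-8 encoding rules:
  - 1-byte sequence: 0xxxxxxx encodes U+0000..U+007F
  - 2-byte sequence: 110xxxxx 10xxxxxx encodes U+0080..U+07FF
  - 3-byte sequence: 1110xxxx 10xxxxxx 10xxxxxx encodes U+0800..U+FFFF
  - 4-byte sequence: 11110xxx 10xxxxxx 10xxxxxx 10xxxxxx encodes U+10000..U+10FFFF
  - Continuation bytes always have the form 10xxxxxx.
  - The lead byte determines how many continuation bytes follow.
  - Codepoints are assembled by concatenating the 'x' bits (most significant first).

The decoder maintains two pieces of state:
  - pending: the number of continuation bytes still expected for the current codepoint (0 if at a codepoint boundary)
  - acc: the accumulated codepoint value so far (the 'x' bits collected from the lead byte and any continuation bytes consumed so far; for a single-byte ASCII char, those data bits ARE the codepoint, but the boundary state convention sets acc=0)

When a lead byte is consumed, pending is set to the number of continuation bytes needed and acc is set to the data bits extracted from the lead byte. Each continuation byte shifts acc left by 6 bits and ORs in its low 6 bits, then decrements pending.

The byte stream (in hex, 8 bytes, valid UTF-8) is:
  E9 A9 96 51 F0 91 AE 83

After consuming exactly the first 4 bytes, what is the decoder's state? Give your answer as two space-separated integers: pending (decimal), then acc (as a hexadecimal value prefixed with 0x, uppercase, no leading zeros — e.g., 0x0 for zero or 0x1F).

Answer: 0 0x0

Derivation:
Byte[0]=E9: 3-byte lead. pending=2, acc=0x9
Byte[1]=A9: continuation. acc=(acc<<6)|0x29=0x269, pending=1
Byte[2]=96: continuation. acc=(acc<<6)|0x16=0x9A56, pending=0
Byte[3]=51: 1-byte. pending=0, acc=0x0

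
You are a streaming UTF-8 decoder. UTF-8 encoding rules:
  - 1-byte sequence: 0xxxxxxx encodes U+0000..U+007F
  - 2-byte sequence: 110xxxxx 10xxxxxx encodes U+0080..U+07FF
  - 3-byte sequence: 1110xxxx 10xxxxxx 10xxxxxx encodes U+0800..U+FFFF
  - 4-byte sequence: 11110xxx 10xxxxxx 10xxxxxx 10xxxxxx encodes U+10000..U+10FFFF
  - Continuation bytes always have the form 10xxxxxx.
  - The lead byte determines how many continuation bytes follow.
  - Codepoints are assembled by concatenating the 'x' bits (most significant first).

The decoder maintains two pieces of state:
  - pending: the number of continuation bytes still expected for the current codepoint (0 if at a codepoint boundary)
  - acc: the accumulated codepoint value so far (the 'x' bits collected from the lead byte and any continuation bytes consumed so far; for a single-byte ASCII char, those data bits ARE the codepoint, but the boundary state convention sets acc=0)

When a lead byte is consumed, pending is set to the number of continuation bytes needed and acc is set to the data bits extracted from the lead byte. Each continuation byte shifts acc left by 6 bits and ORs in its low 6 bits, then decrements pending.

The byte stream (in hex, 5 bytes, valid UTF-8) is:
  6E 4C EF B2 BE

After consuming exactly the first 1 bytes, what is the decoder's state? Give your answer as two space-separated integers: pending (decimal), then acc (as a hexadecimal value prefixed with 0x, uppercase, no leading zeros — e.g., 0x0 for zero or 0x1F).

Answer: 0 0x0

Derivation:
Byte[0]=6E: 1-byte. pending=0, acc=0x0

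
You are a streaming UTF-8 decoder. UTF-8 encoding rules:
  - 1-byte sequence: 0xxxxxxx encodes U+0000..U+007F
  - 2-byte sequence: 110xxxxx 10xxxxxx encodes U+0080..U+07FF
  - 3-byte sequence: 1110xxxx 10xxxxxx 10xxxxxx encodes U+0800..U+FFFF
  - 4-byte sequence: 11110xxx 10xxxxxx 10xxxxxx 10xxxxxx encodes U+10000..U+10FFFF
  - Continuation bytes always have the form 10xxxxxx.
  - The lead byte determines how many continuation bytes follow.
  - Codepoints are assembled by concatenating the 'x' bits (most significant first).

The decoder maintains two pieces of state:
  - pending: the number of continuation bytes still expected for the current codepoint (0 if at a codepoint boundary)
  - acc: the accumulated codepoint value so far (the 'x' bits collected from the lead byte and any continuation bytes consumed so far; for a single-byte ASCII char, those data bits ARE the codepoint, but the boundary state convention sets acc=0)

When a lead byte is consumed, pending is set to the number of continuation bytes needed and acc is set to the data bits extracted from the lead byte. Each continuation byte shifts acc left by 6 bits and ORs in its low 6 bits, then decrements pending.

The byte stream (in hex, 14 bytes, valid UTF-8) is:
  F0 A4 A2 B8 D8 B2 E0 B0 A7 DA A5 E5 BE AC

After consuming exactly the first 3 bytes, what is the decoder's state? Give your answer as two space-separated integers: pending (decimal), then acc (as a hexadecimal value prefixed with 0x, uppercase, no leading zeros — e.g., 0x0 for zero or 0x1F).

Answer: 1 0x922

Derivation:
Byte[0]=F0: 4-byte lead. pending=3, acc=0x0
Byte[1]=A4: continuation. acc=(acc<<6)|0x24=0x24, pending=2
Byte[2]=A2: continuation. acc=(acc<<6)|0x22=0x922, pending=1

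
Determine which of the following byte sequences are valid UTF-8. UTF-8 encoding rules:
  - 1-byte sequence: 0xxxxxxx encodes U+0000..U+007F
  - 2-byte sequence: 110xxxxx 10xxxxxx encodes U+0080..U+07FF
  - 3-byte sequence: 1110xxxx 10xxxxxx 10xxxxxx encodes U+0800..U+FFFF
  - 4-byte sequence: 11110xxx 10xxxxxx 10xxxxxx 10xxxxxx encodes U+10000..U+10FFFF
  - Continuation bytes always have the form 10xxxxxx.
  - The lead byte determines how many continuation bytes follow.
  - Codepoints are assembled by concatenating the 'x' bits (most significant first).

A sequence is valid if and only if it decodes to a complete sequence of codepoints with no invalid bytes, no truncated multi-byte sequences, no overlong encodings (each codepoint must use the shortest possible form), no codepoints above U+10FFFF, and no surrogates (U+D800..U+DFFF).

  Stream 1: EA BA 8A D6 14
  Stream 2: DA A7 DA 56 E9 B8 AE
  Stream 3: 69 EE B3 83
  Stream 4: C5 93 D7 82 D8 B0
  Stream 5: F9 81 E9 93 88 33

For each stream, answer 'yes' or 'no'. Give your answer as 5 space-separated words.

Stream 1: error at byte offset 4. INVALID
Stream 2: error at byte offset 3. INVALID
Stream 3: decodes cleanly. VALID
Stream 4: decodes cleanly. VALID
Stream 5: error at byte offset 0. INVALID

Answer: no no yes yes no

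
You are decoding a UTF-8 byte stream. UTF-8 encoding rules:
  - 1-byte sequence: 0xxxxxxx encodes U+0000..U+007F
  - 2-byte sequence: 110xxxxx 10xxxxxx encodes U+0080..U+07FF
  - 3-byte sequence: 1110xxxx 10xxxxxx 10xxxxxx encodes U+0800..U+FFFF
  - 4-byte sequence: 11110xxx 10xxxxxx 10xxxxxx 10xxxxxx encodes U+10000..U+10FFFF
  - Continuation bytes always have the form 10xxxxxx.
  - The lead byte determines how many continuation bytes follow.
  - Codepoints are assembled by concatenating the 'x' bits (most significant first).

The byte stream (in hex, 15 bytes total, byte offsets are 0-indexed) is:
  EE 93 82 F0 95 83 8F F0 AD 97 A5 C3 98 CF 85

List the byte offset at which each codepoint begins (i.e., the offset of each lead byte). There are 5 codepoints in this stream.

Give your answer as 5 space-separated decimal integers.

Answer: 0 3 7 11 13

Derivation:
Byte[0]=EE: 3-byte lead, need 2 cont bytes. acc=0xE
Byte[1]=93: continuation. acc=(acc<<6)|0x13=0x393
Byte[2]=82: continuation. acc=(acc<<6)|0x02=0xE4C2
Completed: cp=U+E4C2 (starts at byte 0)
Byte[3]=F0: 4-byte lead, need 3 cont bytes. acc=0x0
Byte[4]=95: continuation. acc=(acc<<6)|0x15=0x15
Byte[5]=83: continuation. acc=(acc<<6)|0x03=0x543
Byte[6]=8F: continuation. acc=(acc<<6)|0x0F=0x150CF
Completed: cp=U+150CF (starts at byte 3)
Byte[7]=F0: 4-byte lead, need 3 cont bytes. acc=0x0
Byte[8]=AD: continuation. acc=(acc<<6)|0x2D=0x2D
Byte[9]=97: continuation. acc=(acc<<6)|0x17=0xB57
Byte[10]=A5: continuation. acc=(acc<<6)|0x25=0x2D5E5
Completed: cp=U+2D5E5 (starts at byte 7)
Byte[11]=C3: 2-byte lead, need 1 cont bytes. acc=0x3
Byte[12]=98: continuation. acc=(acc<<6)|0x18=0xD8
Completed: cp=U+00D8 (starts at byte 11)
Byte[13]=CF: 2-byte lead, need 1 cont bytes. acc=0xF
Byte[14]=85: continuation. acc=(acc<<6)|0x05=0x3C5
Completed: cp=U+03C5 (starts at byte 13)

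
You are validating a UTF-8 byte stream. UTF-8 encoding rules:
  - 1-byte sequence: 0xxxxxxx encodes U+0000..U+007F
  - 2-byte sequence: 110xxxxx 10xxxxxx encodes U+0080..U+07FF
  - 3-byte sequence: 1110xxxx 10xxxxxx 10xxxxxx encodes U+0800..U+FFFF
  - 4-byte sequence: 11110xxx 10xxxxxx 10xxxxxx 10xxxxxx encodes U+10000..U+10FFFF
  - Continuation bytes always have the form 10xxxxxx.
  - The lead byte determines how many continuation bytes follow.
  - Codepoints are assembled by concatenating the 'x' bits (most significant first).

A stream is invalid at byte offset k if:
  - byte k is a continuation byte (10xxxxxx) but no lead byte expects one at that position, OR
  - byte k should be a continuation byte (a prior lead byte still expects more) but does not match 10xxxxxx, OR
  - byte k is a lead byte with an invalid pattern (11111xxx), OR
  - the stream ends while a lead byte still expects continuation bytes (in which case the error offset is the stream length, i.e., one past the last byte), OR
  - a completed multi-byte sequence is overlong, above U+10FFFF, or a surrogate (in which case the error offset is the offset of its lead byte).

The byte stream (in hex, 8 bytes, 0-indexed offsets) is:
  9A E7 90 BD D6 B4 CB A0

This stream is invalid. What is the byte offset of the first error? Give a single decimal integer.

Answer: 0

Derivation:
Byte[0]=9A: INVALID lead byte (not 0xxx/110x/1110/11110)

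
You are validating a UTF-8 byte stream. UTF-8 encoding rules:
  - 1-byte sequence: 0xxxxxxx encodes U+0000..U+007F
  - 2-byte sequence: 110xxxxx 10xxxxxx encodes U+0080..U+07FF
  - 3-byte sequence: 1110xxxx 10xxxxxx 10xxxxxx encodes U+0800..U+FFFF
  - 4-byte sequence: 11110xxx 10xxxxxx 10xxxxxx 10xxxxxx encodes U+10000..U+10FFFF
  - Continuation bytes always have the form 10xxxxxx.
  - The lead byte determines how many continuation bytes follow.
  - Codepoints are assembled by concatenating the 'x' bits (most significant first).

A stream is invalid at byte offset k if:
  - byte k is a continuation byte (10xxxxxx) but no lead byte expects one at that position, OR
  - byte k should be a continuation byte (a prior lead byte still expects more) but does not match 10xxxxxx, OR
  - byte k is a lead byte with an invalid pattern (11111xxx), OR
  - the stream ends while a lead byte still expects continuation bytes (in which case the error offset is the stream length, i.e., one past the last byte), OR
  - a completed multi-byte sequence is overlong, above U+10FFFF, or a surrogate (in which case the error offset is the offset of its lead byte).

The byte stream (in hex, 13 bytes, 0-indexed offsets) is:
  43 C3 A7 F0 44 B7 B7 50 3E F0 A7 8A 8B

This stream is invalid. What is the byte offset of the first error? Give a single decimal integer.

Byte[0]=43: 1-byte ASCII. cp=U+0043
Byte[1]=C3: 2-byte lead, need 1 cont bytes. acc=0x3
Byte[2]=A7: continuation. acc=(acc<<6)|0x27=0xE7
Completed: cp=U+00E7 (starts at byte 1)
Byte[3]=F0: 4-byte lead, need 3 cont bytes. acc=0x0
Byte[4]=44: expected 10xxxxxx continuation. INVALID

Answer: 4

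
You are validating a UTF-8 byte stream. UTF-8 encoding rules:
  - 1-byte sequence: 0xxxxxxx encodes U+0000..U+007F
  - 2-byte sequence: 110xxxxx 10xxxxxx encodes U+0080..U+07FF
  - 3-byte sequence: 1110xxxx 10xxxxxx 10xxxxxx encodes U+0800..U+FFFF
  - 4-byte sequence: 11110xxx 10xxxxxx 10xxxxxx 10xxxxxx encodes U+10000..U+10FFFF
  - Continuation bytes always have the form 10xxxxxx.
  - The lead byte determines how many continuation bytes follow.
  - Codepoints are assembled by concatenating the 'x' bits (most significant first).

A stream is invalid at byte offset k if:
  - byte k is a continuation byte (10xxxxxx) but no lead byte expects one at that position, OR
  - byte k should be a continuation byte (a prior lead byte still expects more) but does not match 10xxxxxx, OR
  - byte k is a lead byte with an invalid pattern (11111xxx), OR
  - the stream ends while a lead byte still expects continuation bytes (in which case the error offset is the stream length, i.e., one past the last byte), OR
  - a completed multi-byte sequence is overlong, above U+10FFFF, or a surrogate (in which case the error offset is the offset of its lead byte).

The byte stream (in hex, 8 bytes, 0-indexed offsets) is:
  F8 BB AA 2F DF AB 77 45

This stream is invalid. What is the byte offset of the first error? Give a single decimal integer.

Byte[0]=F8: INVALID lead byte (not 0xxx/110x/1110/11110)

Answer: 0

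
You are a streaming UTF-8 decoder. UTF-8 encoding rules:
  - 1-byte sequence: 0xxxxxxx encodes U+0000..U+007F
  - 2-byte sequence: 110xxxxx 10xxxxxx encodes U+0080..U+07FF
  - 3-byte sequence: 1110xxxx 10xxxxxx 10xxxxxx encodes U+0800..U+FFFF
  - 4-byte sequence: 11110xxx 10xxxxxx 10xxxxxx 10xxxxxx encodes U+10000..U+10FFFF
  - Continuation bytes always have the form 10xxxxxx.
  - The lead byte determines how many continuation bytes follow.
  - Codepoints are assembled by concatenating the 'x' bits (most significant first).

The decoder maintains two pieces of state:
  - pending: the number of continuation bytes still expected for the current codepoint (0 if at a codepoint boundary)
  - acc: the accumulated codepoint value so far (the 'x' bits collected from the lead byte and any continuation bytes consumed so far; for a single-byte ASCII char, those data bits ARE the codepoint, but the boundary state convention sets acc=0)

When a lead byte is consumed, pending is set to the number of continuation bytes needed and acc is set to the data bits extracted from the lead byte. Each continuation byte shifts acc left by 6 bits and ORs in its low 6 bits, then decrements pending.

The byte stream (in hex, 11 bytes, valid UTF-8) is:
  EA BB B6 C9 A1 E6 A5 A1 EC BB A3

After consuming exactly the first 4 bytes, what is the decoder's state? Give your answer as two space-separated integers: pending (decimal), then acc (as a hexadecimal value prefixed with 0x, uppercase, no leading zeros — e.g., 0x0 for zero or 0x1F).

Byte[0]=EA: 3-byte lead. pending=2, acc=0xA
Byte[1]=BB: continuation. acc=(acc<<6)|0x3B=0x2BB, pending=1
Byte[2]=B6: continuation. acc=(acc<<6)|0x36=0xAEF6, pending=0
Byte[3]=C9: 2-byte lead. pending=1, acc=0x9

Answer: 1 0x9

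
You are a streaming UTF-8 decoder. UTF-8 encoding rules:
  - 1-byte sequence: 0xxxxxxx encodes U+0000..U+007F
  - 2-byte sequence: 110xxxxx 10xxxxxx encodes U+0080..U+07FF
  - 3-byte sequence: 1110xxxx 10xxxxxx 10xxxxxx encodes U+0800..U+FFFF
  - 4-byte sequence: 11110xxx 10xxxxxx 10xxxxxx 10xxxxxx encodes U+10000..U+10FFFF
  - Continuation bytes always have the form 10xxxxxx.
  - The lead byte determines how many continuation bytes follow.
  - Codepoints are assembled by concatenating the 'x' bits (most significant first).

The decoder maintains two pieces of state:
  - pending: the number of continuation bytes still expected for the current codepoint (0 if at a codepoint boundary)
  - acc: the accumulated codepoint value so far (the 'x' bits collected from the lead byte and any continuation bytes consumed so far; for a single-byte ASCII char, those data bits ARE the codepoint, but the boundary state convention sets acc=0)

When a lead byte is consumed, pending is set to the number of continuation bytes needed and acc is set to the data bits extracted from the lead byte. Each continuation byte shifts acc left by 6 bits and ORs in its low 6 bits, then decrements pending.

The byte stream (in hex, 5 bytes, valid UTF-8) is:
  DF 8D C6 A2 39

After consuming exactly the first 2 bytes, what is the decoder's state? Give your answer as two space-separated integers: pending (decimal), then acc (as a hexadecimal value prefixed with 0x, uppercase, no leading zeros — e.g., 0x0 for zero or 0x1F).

Answer: 0 0x7CD

Derivation:
Byte[0]=DF: 2-byte lead. pending=1, acc=0x1F
Byte[1]=8D: continuation. acc=(acc<<6)|0x0D=0x7CD, pending=0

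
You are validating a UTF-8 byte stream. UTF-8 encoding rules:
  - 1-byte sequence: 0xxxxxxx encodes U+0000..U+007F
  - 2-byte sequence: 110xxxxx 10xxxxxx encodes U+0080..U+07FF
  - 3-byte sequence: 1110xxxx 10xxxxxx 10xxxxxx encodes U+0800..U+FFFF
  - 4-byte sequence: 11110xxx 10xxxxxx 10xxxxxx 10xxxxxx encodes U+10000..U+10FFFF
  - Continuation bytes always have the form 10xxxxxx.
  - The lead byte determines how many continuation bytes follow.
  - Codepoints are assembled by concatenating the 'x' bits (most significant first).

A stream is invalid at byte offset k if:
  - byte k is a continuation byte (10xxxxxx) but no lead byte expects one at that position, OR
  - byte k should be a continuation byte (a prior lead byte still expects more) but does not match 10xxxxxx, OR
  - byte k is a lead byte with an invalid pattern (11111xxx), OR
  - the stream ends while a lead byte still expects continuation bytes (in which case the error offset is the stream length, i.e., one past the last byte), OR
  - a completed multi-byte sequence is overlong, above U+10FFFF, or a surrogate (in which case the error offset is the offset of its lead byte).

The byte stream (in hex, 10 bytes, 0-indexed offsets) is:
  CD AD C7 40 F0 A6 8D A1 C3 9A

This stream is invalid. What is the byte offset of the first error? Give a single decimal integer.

Byte[0]=CD: 2-byte lead, need 1 cont bytes. acc=0xD
Byte[1]=AD: continuation. acc=(acc<<6)|0x2D=0x36D
Completed: cp=U+036D (starts at byte 0)
Byte[2]=C7: 2-byte lead, need 1 cont bytes. acc=0x7
Byte[3]=40: expected 10xxxxxx continuation. INVALID

Answer: 3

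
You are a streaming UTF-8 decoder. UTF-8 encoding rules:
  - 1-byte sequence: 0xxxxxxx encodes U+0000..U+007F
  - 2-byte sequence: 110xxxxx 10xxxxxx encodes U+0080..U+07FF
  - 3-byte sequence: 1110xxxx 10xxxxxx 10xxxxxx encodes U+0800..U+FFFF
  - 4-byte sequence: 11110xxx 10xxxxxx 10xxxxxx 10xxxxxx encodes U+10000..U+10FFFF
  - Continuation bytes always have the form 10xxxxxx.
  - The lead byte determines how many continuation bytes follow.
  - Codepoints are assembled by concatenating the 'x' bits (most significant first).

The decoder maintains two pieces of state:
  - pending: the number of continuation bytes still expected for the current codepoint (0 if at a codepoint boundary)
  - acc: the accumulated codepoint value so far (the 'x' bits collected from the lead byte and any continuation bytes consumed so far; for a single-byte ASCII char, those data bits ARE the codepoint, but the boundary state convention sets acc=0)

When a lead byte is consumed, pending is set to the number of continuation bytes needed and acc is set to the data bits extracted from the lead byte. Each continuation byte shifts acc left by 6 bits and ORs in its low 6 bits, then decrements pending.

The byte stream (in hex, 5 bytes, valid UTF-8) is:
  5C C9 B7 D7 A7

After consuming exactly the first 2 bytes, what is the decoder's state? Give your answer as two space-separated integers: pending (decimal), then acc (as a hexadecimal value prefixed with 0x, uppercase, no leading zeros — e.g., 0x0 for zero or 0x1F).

Answer: 1 0x9

Derivation:
Byte[0]=5C: 1-byte. pending=0, acc=0x0
Byte[1]=C9: 2-byte lead. pending=1, acc=0x9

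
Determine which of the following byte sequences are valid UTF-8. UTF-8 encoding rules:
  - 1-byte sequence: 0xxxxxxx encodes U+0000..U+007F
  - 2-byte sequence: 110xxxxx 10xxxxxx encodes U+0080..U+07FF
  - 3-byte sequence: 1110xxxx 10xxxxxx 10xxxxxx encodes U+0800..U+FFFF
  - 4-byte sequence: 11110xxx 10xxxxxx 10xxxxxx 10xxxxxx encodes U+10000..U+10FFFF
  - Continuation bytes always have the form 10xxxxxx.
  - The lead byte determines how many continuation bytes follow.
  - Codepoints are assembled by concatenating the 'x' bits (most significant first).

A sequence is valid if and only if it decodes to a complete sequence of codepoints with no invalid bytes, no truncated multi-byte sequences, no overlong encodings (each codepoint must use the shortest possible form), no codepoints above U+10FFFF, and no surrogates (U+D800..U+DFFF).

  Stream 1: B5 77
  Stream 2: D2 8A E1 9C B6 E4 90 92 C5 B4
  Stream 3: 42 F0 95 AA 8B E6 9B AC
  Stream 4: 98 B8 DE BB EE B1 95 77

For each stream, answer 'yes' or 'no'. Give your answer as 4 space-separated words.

Answer: no yes yes no

Derivation:
Stream 1: error at byte offset 0. INVALID
Stream 2: decodes cleanly. VALID
Stream 3: decodes cleanly. VALID
Stream 4: error at byte offset 0. INVALID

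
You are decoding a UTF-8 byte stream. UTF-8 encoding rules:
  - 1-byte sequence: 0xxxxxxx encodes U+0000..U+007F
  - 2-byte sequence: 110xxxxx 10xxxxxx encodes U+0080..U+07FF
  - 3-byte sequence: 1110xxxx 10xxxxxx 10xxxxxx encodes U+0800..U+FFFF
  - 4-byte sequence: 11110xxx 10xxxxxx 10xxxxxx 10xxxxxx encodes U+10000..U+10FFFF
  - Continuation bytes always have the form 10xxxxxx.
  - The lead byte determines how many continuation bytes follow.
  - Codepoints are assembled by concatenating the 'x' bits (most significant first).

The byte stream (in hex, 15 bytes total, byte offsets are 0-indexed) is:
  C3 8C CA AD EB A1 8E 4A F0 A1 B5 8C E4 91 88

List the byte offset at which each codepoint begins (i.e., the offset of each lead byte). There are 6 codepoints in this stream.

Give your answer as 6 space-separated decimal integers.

Answer: 0 2 4 7 8 12

Derivation:
Byte[0]=C3: 2-byte lead, need 1 cont bytes. acc=0x3
Byte[1]=8C: continuation. acc=(acc<<6)|0x0C=0xCC
Completed: cp=U+00CC (starts at byte 0)
Byte[2]=CA: 2-byte lead, need 1 cont bytes. acc=0xA
Byte[3]=AD: continuation. acc=(acc<<6)|0x2D=0x2AD
Completed: cp=U+02AD (starts at byte 2)
Byte[4]=EB: 3-byte lead, need 2 cont bytes. acc=0xB
Byte[5]=A1: continuation. acc=(acc<<6)|0x21=0x2E1
Byte[6]=8E: continuation. acc=(acc<<6)|0x0E=0xB84E
Completed: cp=U+B84E (starts at byte 4)
Byte[7]=4A: 1-byte ASCII. cp=U+004A
Byte[8]=F0: 4-byte lead, need 3 cont bytes. acc=0x0
Byte[9]=A1: continuation. acc=(acc<<6)|0x21=0x21
Byte[10]=B5: continuation. acc=(acc<<6)|0x35=0x875
Byte[11]=8C: continuation. acc=(acc<<6)|0x0C=0x21D4C
Completed: cp=U+21D4C (starts at byte 8)
Byte[12]=E4: 3-byte lead, need 2 cont bytes. acc=0x4
Byte[13]=91: continuation. acc=(acc<<6)|0x11=0x111
Byte[14]=88: continuation. acc=(acc<<6)|0x08=0x4448
Completed: cp=U+4448 (starts at byte 12)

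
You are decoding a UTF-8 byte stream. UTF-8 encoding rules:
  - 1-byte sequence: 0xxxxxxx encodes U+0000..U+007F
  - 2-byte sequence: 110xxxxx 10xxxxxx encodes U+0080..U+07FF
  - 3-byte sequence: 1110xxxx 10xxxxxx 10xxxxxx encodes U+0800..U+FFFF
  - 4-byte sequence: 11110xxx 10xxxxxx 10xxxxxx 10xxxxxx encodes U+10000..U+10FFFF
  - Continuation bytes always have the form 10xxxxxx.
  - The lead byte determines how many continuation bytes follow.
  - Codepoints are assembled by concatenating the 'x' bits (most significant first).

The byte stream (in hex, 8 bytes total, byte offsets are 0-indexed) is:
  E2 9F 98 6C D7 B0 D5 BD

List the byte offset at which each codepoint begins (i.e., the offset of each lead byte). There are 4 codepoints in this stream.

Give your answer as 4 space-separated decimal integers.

Byte[0]=E2: 3-byte lead, need 2 cont bytes. acc=0x2
Byte[1]=9F: continuation. acc=(acc<<6)|0x1F=0x9F
Byte[2]=98: continuation. acc=(acc<<6)|0x18=0x27D8
Completed: cp=U+27D8 (starts at byte 0)
Byte[3]=6C: 1-byte ASCII. cp=U+006C
Byte[4]=D7: 2-byte lead, need 1 cont bytes. acc=0x17
Byte[5]=B0: continuation. acc=(acc<<6)|0x30=0x5F0
Completed: cp=U+05F0 (starts at byte 4)
Byte[6]=D5: 2-byte lead, need 1 cont bytes. acc=0x15
Byte[7]=BD: continuation. acc=(acc<<6)|0x3D=0x57D
Completed: cp=U+057D (starts at byte 6)

Answer: 0 3 4 6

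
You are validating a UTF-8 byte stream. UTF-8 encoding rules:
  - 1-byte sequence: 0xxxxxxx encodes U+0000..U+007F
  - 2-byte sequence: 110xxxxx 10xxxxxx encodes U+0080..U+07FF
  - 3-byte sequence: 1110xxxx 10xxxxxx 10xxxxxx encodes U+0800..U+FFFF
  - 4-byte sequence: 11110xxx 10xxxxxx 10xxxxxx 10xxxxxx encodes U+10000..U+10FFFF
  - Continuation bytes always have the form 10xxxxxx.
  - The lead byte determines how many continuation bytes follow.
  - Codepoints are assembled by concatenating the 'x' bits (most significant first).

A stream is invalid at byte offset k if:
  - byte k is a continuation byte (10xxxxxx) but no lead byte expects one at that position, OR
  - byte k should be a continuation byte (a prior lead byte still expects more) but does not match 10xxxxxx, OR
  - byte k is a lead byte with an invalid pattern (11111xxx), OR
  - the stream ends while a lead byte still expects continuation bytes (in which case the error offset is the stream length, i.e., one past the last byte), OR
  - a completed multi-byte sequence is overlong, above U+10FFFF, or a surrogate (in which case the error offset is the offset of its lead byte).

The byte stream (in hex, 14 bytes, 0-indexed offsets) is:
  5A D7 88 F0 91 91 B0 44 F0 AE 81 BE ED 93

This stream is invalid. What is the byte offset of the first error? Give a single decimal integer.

Answer: 14

Derivation:
Byte[0]=5A: 1-byte ASCII. cp=U+005A
Byte[1]=D7: 2-byte lead, need 1 cont bytes. acc=0x17
Byte[2]=88: continuation. acc=(acc<<6)|0x08=0x5C8
Completed: cp=U+05C8 (starts at byte 1)
Byte[3]=F0: 4-byte lead, need 3 cont bytes. acc=0x0
Byte[4]=91: continuation. acc=(acc<<6)|0x11=0x11
Byte[5]=91: continuation. acc=(acc<<6)|0x11=0x451
Byte[6]=B0: continuation. acc=(acc<<6)|0x30=0x11470
Completed: cp=U+11470 (starts at byte 3)
Byte[7]=44: 1-byte ASCII. cp=U+0044
Byte[8]=F0: 4-byte lead, need 3 cont bytes. acc=0x0
Byte[9]=AE: continuation. acc=(acc<<6)|0x2E=0x2E
Byte[10]=81: continuation. acc=(acc<<6)|0x01=0xB81
Byte[11]=BE: continuation. acc=(acc<<6)|0x3E=0x2E07E
Completed: cp=U+2E07E (starts at byte 8)
Byte[12]=ED: 3-byte lead, need 2 cont bytes. acc=0xD
Byte[13]=93: continuation. acc=(acc<<6)|0x13=0x353
Byte[14]: stream ended, expected continuation. INVALID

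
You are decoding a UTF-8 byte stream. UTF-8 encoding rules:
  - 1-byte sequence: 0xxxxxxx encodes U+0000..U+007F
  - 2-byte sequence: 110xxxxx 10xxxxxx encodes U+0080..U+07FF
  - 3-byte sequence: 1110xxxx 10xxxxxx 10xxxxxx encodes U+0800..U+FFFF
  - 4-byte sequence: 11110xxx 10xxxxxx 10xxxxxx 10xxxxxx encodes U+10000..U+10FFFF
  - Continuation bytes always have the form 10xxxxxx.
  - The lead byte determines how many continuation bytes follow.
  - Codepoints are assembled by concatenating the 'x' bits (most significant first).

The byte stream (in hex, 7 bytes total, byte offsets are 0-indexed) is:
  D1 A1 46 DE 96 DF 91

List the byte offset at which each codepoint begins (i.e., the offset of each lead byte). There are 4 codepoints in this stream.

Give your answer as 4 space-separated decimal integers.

Answer: 0 2 3 5

Derivation:
Byte[0]=D1: 2-byte lead, need 1 cont bytes. acc=0x11
Byte[1]=A1: continuation. acc=(acc<<6)|0x21=0x461
Completed: cp=U+0461 (starts at byte 0)
Byte[2]=46: 1-byte ASCII. cp=U+0046
Byte[3]=DE: 2-byte lead, need 1 cont bytes. acc=0x1E
Byte[4]=96: continuation. acc=(acc<<6)|0x16=0x796
Completed: cp=U+0796 (starts at byte 3)
Byte[5]=DF: 2-byte lead, need 1 cont bytes. acc=0x1F
Byte[6]=91: continuation. acc=(acc<<6)|0x11=0x7D1
Completed: cp=U+07D1 (starts at byte 5)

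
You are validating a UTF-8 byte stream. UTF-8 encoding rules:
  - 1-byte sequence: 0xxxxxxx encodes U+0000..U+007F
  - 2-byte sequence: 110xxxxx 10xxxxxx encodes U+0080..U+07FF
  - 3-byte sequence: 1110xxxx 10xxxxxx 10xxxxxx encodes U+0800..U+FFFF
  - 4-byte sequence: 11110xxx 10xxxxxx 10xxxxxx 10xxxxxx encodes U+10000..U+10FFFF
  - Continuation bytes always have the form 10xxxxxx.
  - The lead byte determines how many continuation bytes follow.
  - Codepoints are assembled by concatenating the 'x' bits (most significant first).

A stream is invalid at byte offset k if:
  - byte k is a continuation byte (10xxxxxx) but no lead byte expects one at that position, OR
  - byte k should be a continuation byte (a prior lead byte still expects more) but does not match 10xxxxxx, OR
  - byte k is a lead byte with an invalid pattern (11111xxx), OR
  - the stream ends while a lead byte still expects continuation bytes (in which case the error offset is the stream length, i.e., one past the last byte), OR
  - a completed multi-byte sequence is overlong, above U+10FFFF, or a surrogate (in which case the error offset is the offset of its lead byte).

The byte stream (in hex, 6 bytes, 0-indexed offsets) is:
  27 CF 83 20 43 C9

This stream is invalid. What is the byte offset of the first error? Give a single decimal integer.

Answer: 6

Derivation:
Byte[0]=27: 1-byte ASCII. cp=U+0027
Byte[1]=CF: 2-byte lead, need 1 cont bytes. acc=0xF
Byte[2]=83: continuation. acc=(acc<<6)|0x03=0x3C3
Completed: cp=U+03C3 (starts at byte 1)
Byte[3]=20: 1-byte ASCII. cp=U+0020
Byte[4]=43: 1-byte ASCII. cp=U+0043
Byte[5]=C9: 2-byte lead, need 1 cont bytes. acc=0x9
Byte[6]: stream ended, expected continuation. INVALID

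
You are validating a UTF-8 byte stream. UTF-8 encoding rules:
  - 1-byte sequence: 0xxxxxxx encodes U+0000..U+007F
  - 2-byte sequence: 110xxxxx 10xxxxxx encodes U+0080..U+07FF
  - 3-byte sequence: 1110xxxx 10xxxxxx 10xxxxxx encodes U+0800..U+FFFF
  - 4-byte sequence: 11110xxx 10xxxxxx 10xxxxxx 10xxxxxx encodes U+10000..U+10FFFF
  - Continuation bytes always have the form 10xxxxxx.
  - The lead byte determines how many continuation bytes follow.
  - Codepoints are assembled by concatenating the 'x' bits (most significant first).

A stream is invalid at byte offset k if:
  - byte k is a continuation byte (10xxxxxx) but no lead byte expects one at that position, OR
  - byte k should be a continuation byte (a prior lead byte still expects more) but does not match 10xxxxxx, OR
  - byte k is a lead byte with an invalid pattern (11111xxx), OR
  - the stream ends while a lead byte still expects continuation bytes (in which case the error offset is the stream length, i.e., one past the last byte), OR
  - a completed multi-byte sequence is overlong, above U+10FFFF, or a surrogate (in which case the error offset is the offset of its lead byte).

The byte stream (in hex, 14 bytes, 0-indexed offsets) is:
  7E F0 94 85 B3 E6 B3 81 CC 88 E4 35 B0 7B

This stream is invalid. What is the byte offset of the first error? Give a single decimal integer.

Byte[0]=7E: 1-byte ASCII. cp=U+007E
Byte[1]=F0: 4-byte lead, need 3 cont bytes. acc=0x0
Byte[2]=94: continuation. acc=(acc<<6)|0x14=0x14
Byte[3]=85: continuation. acc=(acc<<6)|0x05=0x505
Byte[4]=B3: continuation. acc=(acc<<6)|0x33=0x14173
Completed: cp=U+14173 (starts at byte 1)
Byte[5]=E6: 3-byte lead, need 2 cont bytes. acc=0x6
Byte[6]=B3: continuation. acc=(acc<<6)|0x33=0x1B3
Byte[7]=81: continuation. acc=(acc<<6)|0x01=0x6CC1
Completed: cp=U+6CC1 (starts at byte 5)
Byte[8]=CC: 2-byte lead, need 1 cont bytes. acc=0xC
Byte[9]=88: continuation. acc=(acc<<6)|0x08=0x308
Completed: cp=U+0308 (starts at byte 8)
Byte[10]=E4: 3-byte lead, need 2 cont bytes. acc=0x4
Byte[11]=35: expected 10xxxxxx continuation. INVALID

Answer: 11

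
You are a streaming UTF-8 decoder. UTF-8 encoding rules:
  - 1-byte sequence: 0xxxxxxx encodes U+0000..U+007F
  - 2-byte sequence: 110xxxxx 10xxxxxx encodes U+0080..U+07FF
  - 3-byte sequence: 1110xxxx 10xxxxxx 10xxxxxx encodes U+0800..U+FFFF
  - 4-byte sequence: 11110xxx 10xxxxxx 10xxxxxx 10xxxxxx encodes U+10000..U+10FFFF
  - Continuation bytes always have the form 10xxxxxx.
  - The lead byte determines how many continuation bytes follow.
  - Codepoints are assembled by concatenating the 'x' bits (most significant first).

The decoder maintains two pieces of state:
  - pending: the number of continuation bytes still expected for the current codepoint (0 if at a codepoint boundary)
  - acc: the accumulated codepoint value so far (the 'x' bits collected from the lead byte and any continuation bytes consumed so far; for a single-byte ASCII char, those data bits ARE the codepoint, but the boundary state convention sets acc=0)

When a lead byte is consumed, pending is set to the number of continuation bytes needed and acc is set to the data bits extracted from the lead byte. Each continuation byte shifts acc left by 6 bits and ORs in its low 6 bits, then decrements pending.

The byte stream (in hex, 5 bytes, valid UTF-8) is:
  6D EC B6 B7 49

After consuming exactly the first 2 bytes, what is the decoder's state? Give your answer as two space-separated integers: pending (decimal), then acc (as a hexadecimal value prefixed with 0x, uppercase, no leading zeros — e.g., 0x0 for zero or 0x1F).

Byte[0]=6D: 1-byte. pending=0, acc=0x0
Byte[1]=EC: 3-byte lead. pending=2, acc=0xC

Answer: 2 0xC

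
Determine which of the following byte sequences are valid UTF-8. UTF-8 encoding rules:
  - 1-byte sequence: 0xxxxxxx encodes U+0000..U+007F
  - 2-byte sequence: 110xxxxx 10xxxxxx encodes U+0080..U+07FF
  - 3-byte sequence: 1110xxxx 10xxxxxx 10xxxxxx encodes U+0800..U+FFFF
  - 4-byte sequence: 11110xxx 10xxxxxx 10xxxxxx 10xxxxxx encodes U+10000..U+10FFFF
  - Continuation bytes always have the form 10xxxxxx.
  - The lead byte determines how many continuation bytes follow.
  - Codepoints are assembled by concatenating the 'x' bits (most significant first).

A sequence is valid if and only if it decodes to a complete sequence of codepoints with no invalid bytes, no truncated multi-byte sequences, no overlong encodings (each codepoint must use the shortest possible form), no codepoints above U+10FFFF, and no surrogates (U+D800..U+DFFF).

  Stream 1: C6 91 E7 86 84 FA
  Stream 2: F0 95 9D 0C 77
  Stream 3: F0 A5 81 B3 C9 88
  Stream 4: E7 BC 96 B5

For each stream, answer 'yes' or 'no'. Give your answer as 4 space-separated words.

Answer: no no yes no

Derivation:
Stream 1: error at byte offset 5. INVALID
Stream 2: error at byte offset 3. INVALID
Stream 3: decodes cleanly. VALID
Stream 4: error at byte offset 3. INVALID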